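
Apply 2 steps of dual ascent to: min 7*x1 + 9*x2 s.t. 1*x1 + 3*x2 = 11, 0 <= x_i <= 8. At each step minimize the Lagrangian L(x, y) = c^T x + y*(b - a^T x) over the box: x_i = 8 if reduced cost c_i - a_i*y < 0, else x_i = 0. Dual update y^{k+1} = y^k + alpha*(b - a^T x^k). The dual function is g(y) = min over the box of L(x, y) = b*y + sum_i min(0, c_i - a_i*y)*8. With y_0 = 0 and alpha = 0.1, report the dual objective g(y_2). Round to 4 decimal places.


Dual ascent for LP: min 7*x1 + 9*x2, 1*x1 + 3*x2 = 11, 0 <= x_i <= 8
Step 1: y^k = 0.0, reduced costs: (7.0, 9.0)
  x^k = (0.0, 0.0), subgradient = b - a^T x = 11.0
  y^{k+1} = 0.0 + 0.1*11.0 = 1.1
Step 2: y^k = 1.1, reduced costs: (5.9, 5.7)
  x^k = (0.0, 0.0), subgradient = b - a^T x = 11.0
  y^{k+1} = 1.1 + 0.1*11.0 = 2.2
Dual objective at y_2 = 2.2: reduced costs (4.8, 2.4), box minimizer x = (0.0, 0.0)
g(y_2) = b*y + (c1 - a1*y)*x1 + (c2 - a2*y)*x2 = 11*2.2 + 4.8*0.0 + 2.4*0.0 = 24.2 + 0.0 + 0.0 = 24.2


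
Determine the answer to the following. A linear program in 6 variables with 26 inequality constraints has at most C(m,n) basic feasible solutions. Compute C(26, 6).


Each vertex corresponds to some choice of n active constraints out of m, so the number of vertices is at most C(m, n) = m! / (n!(m-n)!).
m = 26, n = 6
Numerator: 26 * 25 * 24 * 23 * 22 * 21
Denominator: 6! = 720
C(26, 6) = 230230


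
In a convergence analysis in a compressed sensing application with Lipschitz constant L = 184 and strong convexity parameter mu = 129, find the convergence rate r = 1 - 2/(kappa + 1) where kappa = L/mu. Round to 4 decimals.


Step 1: Compute the condition number.
kappa = L/mu = 184/129 = 1.4264
Step 2: Compute the convergence rate.
r = 1 - 2/(kappa + 1) = 1 - 2*mu/(L + mu) = (L - mu)/(L + mu) = 55/313 = 0.1757


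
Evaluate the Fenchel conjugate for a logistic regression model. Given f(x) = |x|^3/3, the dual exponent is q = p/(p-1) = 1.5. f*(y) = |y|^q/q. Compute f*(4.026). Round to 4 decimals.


The conjugate exponent q satisfies 1/p + 1/q = 1.
p = 3, so q = 3/(3 - 1) = 1.5
|y|^q = 4.026^1.5 = 8.0781
f*(4.026) = 8.0781 / 1.5 = 5.3854


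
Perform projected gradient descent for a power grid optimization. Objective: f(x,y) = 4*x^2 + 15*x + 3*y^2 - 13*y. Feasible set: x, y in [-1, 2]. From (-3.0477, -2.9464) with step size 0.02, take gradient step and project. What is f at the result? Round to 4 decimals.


Step 1: Compute gradient at (-3.0477, -2.9464).
grad_x = 2*4*-3.0477 + 15 = -9.3816
grad_y = 2*3*-2.9464 - 13 = -30.6784
Step 2: Gradient step.
x_raw = -3.0477 - 0.02*-9.3816 = -2.8601
y_raw = -2.9464 - 0.02*-30.6784 = -2.3328
Step 3: Project onto [-1, 2].
x_proj = clip(-2.8601) = -1.0
y_proj = clip(-2.3328) = -1.0
Step 4: Evaluate f.
f(-1.0, -1.0) = 5.0


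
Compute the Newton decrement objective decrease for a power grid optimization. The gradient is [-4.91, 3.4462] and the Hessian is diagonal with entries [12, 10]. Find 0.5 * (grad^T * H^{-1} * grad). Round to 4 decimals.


Step 1: H is diagonal, so H^(-1) * g = [-0.4092, 0.3446].
Step 2: g^T H^(-1) g = sum_i g_i^2 / H_ii
  = (-4.91)^2/12 + (3.4462)^2/10
  = 2.009 + 1.1876 = 3.1966
Step 3: Objective decrease = 0.5 * g^T H^(-1) g = 1.5983


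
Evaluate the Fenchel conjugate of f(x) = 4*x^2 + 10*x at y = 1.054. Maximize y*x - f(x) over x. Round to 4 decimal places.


f*(y) = sup_x {y*x - a*x^2 - b*x} = sup_x {(y-b)*x - a*x^2}
FOC: (y - b) - 2a*x = 0 => x* = (y - b)/(2a)
x* = (1.054 - 10)/(2*4) = -1.1183
f*(1.054) = (y-b)^2/(4a) = (1.054 - 10)^2/(4*4)
= 80.0309/16 = 5.0019


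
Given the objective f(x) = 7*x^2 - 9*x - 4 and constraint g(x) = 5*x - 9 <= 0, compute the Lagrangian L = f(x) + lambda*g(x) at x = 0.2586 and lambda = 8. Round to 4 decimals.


Step 1: Evaluate f(x).
f(0.2586) = 7*0.2586^2 - 9*0.2586 - 4 = -5.8593
Step 2: Evaluate g(x).
g(0.2586) = 5*0.2586 - 9 = -7.707
Step 3: Compute Lagrangian.
L = -5.8593 + 8*-7.707 = -67.5153


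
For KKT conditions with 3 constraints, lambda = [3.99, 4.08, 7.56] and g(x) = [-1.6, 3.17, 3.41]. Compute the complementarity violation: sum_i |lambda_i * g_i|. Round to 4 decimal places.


KKT complementary slackness check:
lambda_1 * g_1 = 3.99 * -1.6 = -6.384
lambda_2 * g_2 = 4.08 * 3.17 = 12.9336
lambda_3 * g_3 = 7.56 * 3.41 = 25.7796
Total violation = 6.384 + 12.9336 + 25.7796 = 45.0972


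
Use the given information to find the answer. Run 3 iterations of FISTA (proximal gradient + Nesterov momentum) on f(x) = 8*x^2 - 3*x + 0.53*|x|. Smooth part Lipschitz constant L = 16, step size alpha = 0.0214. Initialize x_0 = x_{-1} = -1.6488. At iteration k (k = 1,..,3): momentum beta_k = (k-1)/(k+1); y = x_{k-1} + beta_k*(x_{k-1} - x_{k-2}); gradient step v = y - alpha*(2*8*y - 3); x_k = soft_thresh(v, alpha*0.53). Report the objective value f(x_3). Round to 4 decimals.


FISTA on f(x) = 8*x^2 - 3*x + 0.53*|x|
L = 16, alpha = 0.0214
Iteration 1: beta = 0.0, y = -1.6488 + 0.0*(-1.6488 + 1.6488) = -1.6488
  grad(y) = -29.3808, v = y - alpha*grad = -1.0201
  prox(v) = soft_thresh(-1.0201, 0.0113) = -1.0087
Iteration 2: beta = 0.3333, y = -1.0087 + 0.3333*(-1.0087 + 1.6488) = -0.7953
  grad(y) = -15.7255, v = y - alpha*grad = -0.4588
  prox(v) = soft_thresh(-0.4588, 0.0113) = -0.4475
Iteration 3: beta = 0.5, y = -0.4475 + 0.5*(-0.4475 + 1.0087) = -0.1669
  grad(y) = -5.6698, v = y - alpha*grad = -0.0455
  prox(v) = soft_thresh(-0.0455, 0.0113) = -0.0342
f(x_3) = 8*(-0.0342)^2 - 3*(-0.0342) + 0.53*|-0.0342| = 0.13


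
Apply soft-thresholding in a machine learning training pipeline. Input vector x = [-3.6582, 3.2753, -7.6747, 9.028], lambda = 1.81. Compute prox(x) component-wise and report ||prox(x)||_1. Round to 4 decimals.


Soft-thresholding with lambda = 1.81:
prox(-3.6582) = sign(-3.6582)*max(|-3.6582| - 1.81, 0) = -1.8482
prox(3.2753) = sign(3.2753)*max(|3.2753| - 1.81, 0) = 1.4653
prox(-7.6747) = sign(-7.6747)*max(|-7.6747| - 1.81, 0) = -5.8647
prox(9.028) = sign(9.028)*max(|9.028| - 1.81, 0) = 7.218
prox(x) = [-1.8482, 1.4653, -5.8647, 7.218]
||prox(x)||_1 = 1.8482 + 1.4653 + 5.8647 + 7.218 = 16.3962


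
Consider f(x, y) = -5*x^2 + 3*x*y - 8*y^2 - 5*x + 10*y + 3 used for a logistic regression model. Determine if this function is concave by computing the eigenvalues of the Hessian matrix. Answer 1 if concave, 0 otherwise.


The Hessian of f(x,y) = -5*x^2 + 3*x*y - 8*y^2 - 5*x + 10*y + 3 is:
H = [[-10, 3], [3, -16]]
Trace = -10 - 16 = -26
Determinant = -10*-16 - (3)^2 = 151
Discriminant = (-26)^2 - 4*151 = 72.0
Eigenvalues: lambda_1 = -17.2426, lambda_2 = -8.7574
The function is concave.

1


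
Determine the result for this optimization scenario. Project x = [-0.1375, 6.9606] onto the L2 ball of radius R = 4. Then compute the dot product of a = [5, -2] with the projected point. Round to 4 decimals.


Step 1: Compute ||x|| (intermediates to 6 decimals).
||x|| = sqrt((-0.1375)^2 + 6.9606^2) = 6.961958
Step 2: Project.
Since ||x|| > R, scale = R/||x|| = 4/6.961958 = 0.574551, proj(x) = scale * x
proj(x) = [-0.079001, 3.99922]
Step 3: Dot product.
a^T * proj(x) = 5*(-0.079001) - 2*3.99922 = -8.3934


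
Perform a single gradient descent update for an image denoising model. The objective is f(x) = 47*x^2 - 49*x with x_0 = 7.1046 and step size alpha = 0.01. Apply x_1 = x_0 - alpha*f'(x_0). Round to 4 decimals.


We compute the gradient at x_0 and apply the update.
f'(x) = 94*x - 49
f'(7.1046) = 94*7.1046 - 49 = 618.8324
x_1 = 7.1046 - 0.01*618.8324 = 0.9163


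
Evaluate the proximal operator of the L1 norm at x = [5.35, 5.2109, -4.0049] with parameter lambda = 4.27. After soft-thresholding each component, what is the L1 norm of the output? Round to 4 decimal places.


Soft-thresholding with lambda = 4.27:
prox(5.35) = sign(5.35)*max(|5.35| - 4.27, 0) = 1.08
prox(5.2109) = sign(5.2109)*max(|5.2109| - 4.27, 0) = 0.9409
prox(-4.0049) = sign(-4.0049)*max(|-4.0049| - 4.27, 0) = 0.0
prox(x) = [1.08, 0.9409, 0.0]
||prox(x)||_1 = 1.08 + 0.9409 + 0.0 = 2.0209


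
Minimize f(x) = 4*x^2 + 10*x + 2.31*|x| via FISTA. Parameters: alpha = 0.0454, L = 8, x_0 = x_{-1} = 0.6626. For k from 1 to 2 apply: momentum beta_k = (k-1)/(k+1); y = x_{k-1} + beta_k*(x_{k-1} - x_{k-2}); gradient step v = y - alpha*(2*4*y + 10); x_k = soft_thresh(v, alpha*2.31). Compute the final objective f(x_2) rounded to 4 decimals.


FISTA on f(x) = 4*x^2 + 10*x + 2.31*|x|
L = 8, alpha = 0.0454
Iteration 1: beta = 0.0, y = 0.6626 + 0.0*(0.6626 - 0.6626) = 0.6626
  grad(y) = 15.3008, v = y - alpha*grad = -0.0321
  prox(v) = soft_thresh(-0.0321, 0.1049) = 0.0
Iteration 2: beta = 0.3333, y = 0.0 + 0.3333*(0.0 - 0.6626) = -0.2209
  grad(y) = 8.2331, v = y - alpha*grad = -0.5946
  prox(v) = soft_thresh(-0.5946, 0.1049) = -0.4898
f(x_2) = 4*(-0.4898)^2 + 10*(-0.4898) + 2.31*|-0.4898| = -2.8068


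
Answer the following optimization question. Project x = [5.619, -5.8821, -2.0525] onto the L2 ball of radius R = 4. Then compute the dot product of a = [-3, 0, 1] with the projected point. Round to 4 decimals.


Step 1: Compute ||x|| (intermediates to 6 decimals).
||x|| = sqrt(5.619^2 + (-5.8821)^2 + (-2.0525)^2) = 8.389578
Step 2: Project.
Since ||x|| > R, scale = R/||x|| = 4/8.389578 = 0.476782, proj(x) = scale * x
proj(x) = [2.679038, -2.804479, -0.978595]
Step 3: Dot product.
a^T * proj(x) = -3*2.679038 + 0*(-2.804479) + 1*(-0.978595) = -9.0157


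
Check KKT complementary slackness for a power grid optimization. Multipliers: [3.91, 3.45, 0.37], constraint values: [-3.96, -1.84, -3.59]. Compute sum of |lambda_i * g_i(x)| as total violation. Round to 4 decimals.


KKT complementary slackness check:
lambda_1 * g_1 = 3.91 * -3.96 = -15.4836
lambda_2 * g_2 = 3.45 * -1.84 = -6.348
lambda_3 * g_3 = 0.37 * -3.59 = -1.3283
Total violation = 15.4836 + 6.348 + 1.3283 = 23.1599


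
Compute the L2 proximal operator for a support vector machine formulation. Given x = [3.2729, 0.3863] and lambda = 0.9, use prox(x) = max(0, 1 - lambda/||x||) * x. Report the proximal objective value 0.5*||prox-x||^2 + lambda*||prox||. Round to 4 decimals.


Step 1: Compute ||x||.
||x|| = 3.2956
Step 2: Compute scaling factor.
scale = max(0, 1 - 0.9/3.2956) = 0.7269
Step 3: prox(x) = [2.3791, 0.2808]
||prox(x)|| = 2.3956
Step 4: Proximal objective.
0.5*||prox-x||^2 = 0.405
lambda*||prox|| = 2.156
Total = 2.5611


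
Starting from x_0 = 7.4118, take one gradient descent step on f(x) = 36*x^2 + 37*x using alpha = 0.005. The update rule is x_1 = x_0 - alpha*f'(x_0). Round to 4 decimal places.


We compute the gradient at x_0 and apply the update.
f'(x) = 72*x + 37
f'(7.4118) = 72*7.4118 + 37 = 570.6496
x_1 = 7.4118 - 0.005*570.6496 = 4.5586


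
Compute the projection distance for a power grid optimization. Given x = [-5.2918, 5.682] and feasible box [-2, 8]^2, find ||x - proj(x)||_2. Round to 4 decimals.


Project each component onto [-2, 8].
clip(-5.2918) = -2.0, clip(5.682) = 5.682
Projection = [-2.0, 5.682]
Squared diffs: [10.8359, 0.0]
Distance = sqrt(10.8359) = 3.2918


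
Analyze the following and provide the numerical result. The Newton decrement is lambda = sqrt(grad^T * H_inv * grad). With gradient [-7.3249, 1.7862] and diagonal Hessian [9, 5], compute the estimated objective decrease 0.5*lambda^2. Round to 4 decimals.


Step 1: H is diagonal, so H^(-1) * g = [-0.8139, 0.3572].
Step 2: g^T H^(-1) g = sum_i g_i^2 / H_ii
  = (-7.3249)^2/9 + (1.7862)^2/5
  = 5.9616 + 0.6381 = 6.5997
Step 3: Objective decrease = 0.5 * g^T H^(-1) g = 3.2998


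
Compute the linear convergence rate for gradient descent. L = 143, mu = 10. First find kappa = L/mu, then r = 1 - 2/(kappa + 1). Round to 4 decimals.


Step 1: Compute the condition number.
kappa = L/mu = 143/10 = 14.3
Step 2: Compute the convergence rate.
r = 1 - 2/(kappa + 1) = 1 - 2*mu/(L + mu) = (L - mu)/(L + mu) = 133/153 = 0.8693


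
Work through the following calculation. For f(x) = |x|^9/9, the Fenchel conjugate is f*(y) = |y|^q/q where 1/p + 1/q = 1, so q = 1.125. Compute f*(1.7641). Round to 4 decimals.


The conjugate exponent q satisfies 1/p + 1/q = 1.
p = 9, so q = 9/(9 - 1) = 1.125
|y|^q = 1.7641^1.125 = 1.8938
f*(1.7641) = 1.8938 / 1.125 = 1.6834


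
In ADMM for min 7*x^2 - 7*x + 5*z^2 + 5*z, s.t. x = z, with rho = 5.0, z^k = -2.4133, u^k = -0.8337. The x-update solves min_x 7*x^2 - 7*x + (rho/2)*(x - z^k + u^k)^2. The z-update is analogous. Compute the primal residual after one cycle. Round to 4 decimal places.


ADMM iteration with rho = 5.0, z^k = -2.4133, u^k = -0.8337
Step 1: x-update.
Minimize 7*x^2 - 7*x + (5.0/2)*(x + 2.4133 - 0.8337)^2
FOC: (2*7 + 5.0)*x = 7 + 5.0*(-2.4133 + 0.8337)
x^{k+1} = -0.0473
Step 2: z-update.
Minimize 5*z^2 + 5*z + (5.0/2)*(-0.0473 - z - 0.8337)^2
FOC: (2*5 + 5.0)*z = -5 + 5.0*(-0.0473 - 0.8337)
z^{k+1} = -0.627
Step 3: u-update.
u^{k+1} = -0.8337 - 0.0473 + 0.627 = -0.254
Step 4: Primal residual = |-0.0473 + 0.627| = 0.5797


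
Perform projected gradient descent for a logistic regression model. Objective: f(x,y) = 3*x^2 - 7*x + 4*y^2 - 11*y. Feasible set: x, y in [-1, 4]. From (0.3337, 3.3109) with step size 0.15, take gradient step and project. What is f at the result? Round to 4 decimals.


Step 1: Compute gradient at (0.3337, 3.3109).
grad_x = 2*3*0.3337 - 7 = -4.9978
grad_y = 2*4*3.3109 - 11 = 15.4872
Step 2: Gradient step.
x_raw = 0.3337 - 0.15*-4.9978 = 1.0834
y_raw = 3.3109 - 0.15*15.4872 = 0.9878
Step 3: Project onto [-1, 4].
x_proj = clip(1.0834) = 1.0834
y_proj = clip(0.9878) = 0.9878
Step 4: Evaluate f.
f(1.0834, 0.9878) = -11.0254


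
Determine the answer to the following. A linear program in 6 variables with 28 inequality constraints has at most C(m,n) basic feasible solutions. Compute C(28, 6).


Each vertex corresponds to some choice of n active constraints out of m, so the number of vertices is at most C(m, n) = m! / (n!(m-n)!).
m = 28, n = 6
Numerator: 28 * 27 * 26 * 25 * 24 * 23
Denominator: 6! = 720
C(28, 6) = 376740


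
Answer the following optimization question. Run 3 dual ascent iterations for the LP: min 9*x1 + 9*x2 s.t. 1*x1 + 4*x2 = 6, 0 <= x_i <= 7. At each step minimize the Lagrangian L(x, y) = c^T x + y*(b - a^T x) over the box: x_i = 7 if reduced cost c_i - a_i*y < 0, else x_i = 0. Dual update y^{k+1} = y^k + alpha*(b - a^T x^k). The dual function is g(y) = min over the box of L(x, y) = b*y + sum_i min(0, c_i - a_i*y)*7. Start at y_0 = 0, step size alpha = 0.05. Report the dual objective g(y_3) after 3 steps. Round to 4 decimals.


Dual ascent for LP: min 9*x1 + 9*x2, 1*x1 + 4*x2 = 6, 0 <= x_i <= 7
Step 1: y^k = 0.0, reduced costs: (9.0, 9.0)
  x^k = (0.0, 0.0), subgradient = b - a^T x = 6.0
  y^{k+1} = 0.0 + 0.05*6.0 = 0.3
Step 2: y^k = 0.3, reduced costs: (8.7, 7.8)
  x^k = (0.0, 0.0), subgradient = b - a^T x = 6.0
  y^{k+1} = 0.3 + 0.05*6.0 = 0.6
Step 3: y^k = 0.6, reduced costs: (8.4, 6.6)
  x^k = (0.0, 0.0), subgradient = b - a^T x = 6.0
  y^{k+1} = 0.6 + 0.05*6.0 = 0.9
Dual objective at y_3 = 0.9: reduced costs (8.1, 5.4), box minimizer x = (0.0, 0.0)
g(y_3) = b*y + (c1 - a1*y)*x1 + (c2 - a2*y)*x2 = 6*0.9 + 8.1*0.0 + 5.4*0.0 = 5.4 + 0.0 + 0.0 = 5.4


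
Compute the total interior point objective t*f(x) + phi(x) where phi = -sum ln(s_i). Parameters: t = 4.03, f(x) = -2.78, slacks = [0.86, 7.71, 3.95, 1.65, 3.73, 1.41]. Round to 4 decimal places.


Step 1: Compute log-barrier.
ln values: [-0.1508, 2.0425, 1.3737, 0.5008, 1.3164, 0.3436]
phi = -(-0.1508 + 2.0425 + 1.3737 + 0.5008 + 1.3164 + 0.3436) = -5.4262
Step 2: Compute augmented objective.
t*f(x) = 4.03*-2.78 = -11.2034
Total = -11.2034 - 5.4262 = -16.6296


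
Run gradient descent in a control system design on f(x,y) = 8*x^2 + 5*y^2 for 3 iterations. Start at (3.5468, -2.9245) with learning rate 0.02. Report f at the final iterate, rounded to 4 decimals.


Gradient descent on f(x,y) = 8*x^2 + 5*y^2.
Starting point: (3.5468, -2.9245), alpha = 0.02
Step 1: grad_x = 2*8*3.5468 = 56.7488, grad_y = 2*5*-2.9245 = -29.245
  x_1 = 3.5468 - 0.02*56.7488 = 2.4118
  y_1 = -2.9245 - 0.02*-29.245 = -2.3396
Step 2: grad_x = 2*8*2.4118 = 38.5892, grad_y = 2*5*-2.3396 = -23.396
  x_2 = 2.4118 - 0.02*38.5892 = 1.64
  y_2 = -2.3396 - 0.02*-23.396 = -1.8717
Step 3: grad_x = 2*8*1.64 = 26.2406, grad_y = 2*5*-1.8717 = -18.7168
  x_3 = 1.64 - 0.02*26.2406 = 1.1152
  y_3 = -1.8717 - 0.02*-18.7168 = -1.4973
f(1.1152, -1.4973) = 8*1.1152^2 + 5*(-1.4973)^2 = 21.1601


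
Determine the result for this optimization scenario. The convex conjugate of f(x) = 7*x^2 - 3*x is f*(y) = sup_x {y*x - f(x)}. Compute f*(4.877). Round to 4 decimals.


f*(y) = sup_x {y*x - a*x^2 - b*x} = sup_x {(y-b)*x - a*x^2}
FOC: (y - b) - 2a*x = 0 => x* = (y - b)/(2a)
x* = (4.877 + 3)/(2*7) = 0.5626
f*(4.877) = (y-b)^2/(4a) = (4.877 + 3)^2/(4*7)
= 62.0471/28 = 2.216


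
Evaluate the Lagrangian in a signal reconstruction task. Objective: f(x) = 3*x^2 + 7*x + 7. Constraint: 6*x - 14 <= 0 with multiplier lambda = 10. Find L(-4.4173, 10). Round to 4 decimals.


Step 1: Evaluate f(x).
f(-4.4173) = 3*(-4.4173)^2 + 7*(-4.4173) + 7 = 34.6165
Step 2: Evaluate g(x).
g(-4.4173) = 6*-4.4173 - 14 = -40.5038
Step 3: Compute Lagrangian.
L = 34.6165 + 10*-40.5038 = -370.4215


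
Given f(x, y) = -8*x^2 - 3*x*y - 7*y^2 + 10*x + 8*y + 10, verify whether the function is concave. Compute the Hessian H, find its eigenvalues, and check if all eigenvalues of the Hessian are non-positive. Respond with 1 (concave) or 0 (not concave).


The Hessian of f(x,y) = -8*x^2 - 3*x*y - 7*y^2 + 10*x + 8*y + 10 is:
H = [[-16, -3], [-3, -14]]
Trace = -16 - 14 = -30
Determinant = -16*-14 - (-3)^2 = 215
Discriminant = (-30)^2 - 4*215 = 40.0
Eigenvalues: lambda_1 = -18.1623, lambda_2 = -11.8377
The function is concave.

1


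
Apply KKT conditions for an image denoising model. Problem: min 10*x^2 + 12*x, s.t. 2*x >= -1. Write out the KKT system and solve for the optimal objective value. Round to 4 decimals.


Step 1: Try lambda = 0 (constraint inactive).
x_unc = -12/(2*10) = -0.6
Check: 2*-0.6 = -1.2 < -1 -- violated!
Step 2: Constraint must be active: 2*x = -1
x* = -1/2 = -0.5
lambda = (2*10*(-0.5) + 12)/2 = 1.0
Step 3: Compute optimal value.
f(x*) = 10*(-0.5)^2 + 12*(-0.5) = -3.5


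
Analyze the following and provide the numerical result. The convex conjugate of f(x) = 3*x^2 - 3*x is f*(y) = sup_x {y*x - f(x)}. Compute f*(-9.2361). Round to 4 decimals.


f*(y) = sup_x {y*x - a*x^2 - b*x} = sup_x {(y-b)*x - a*x^2}
FOC: (y - b) - 2a*x = 0 => x* = (y - b)/(2a)
x* = (-9.2361 + 3)/(2*3) = -1.0394
f*(-9.2361) = (y-b)^2/(4a) = (-9.2361 + 3)^2/(4*3)
= 38.8889/12 = 3.2407


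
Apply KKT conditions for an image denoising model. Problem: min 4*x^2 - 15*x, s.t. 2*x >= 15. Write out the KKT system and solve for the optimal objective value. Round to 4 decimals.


Step 1: Try lambda = 0 (constraint inactive).
x_unc = 15/(2*4) = 1.875
Check: 2*1.875 = 3.75 < 15 -- violated!
Step 2: Constraint must be active: 2*x = 15
x* = 15/2 = 7.5
lambda = (2*4*7.5 - 15)/2 = 22.5
Step 3: Compute optimal value.
f(x*) = 4*7.5^2 - 15*7.5 = 112.5


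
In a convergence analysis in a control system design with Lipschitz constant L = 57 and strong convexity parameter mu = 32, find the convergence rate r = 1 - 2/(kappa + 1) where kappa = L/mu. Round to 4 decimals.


Step 1: Compute the condition number.
kappa = L/mu = 57/32 = 1.7813
Step 2: Compute the convergence rate.
r = 1 - 2/(kappa + 1) = 1 - 2*mu/(L + mu) = (L - mu)/(L + mu) = 25/89 = 0.2809


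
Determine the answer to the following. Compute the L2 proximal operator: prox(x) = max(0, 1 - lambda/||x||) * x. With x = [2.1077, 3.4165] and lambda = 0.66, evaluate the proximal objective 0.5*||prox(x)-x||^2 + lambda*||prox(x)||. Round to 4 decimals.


Step 1: Compute ||x||.
||x|| = 4.0143
Step 2: Compute scaling factor.
scale = max(0, 1 - 0.66/4.0143) = 0.8356
Step 3: prox(x) = [1.7612, 2.8548]
||prox(x)|| = 3.3543
Step 4: Proximal objective.
0.5*||prox-x||^2 = 0.2178
lambda*||prox|| = 2.2138
Total = 2.4317


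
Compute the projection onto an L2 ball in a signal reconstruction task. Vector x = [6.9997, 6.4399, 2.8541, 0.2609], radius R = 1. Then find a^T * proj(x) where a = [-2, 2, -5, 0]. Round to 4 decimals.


Step 1: Compute ||x|| (intermediates to 6 decimals).
||x|| = sqrt(6.9997^2 + 6.4399^2 + 2.8541^2 + 0.2609^2) = 9.933885
Step 2: Project.
Since ||x|| > R, scale = R/||x|| = 1/9.933885 = 0.100666, proj(x) = scale * x
proj(x) = [0.704632, 0.648279, 0.287311, 0.026264]
Step 3: Dot product.
a^T * proj(x) = -2*0.704632 + 2*0.648279 - 5*0.287311 + 0*0.026264 = -1.5493


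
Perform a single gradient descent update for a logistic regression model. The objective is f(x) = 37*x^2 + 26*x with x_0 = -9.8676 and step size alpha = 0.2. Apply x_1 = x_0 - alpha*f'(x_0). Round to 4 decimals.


We compute the gradient at x_0 and apply the update.
f'(x) = 74*x + 26
f'(-9.8676) = 74*-9.8676 + 26 = -704.2024
x_1 = -9.8676 - 0.2*-704.2024 = 130.9729


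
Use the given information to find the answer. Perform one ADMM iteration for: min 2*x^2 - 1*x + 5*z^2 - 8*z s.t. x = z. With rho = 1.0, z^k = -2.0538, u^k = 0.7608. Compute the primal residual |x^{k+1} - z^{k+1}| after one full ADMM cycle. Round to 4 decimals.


ADMM iteration with rho = 1.0, z^k = -2.0538, u^k = 0.7608
Step 1: x-update.
Minimize 2*x^2 - 1*x + (1.0/2)*(x + 2.0538 + 0.7608)^2
FOC: (2*2 + 1.0)*x = 1 + 1.0*(-2.0538 - 0.7608)
x^{k+1} = -0.3629
Step 2: z-update.
Minimize 5*z^2 - 8*z + (1.0/2)*(-0.3629 - z + 0.7608)^2
FOC: (2*5 + 1.0)*z = 8 + 1.0*(-0.3629 + 0.7608)
z^{k+1} = 0.7634
Step 3: u-update.
u^{k+1} = 0.7608 - 0.3629 - 0.7634 = -0.3656
Step 4: Primal residual = |-0.3629 - 0.7634| = 1.1264


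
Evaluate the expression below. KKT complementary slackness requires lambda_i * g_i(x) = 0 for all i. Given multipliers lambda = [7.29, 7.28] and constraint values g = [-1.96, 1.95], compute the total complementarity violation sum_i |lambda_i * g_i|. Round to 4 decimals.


KKT complementary slackness check:
lambda_1 * g_1 = 7.29 * -1.96 = -14.2884
lambda_2 * g_2 = 7.28 * 1.95 = 14.196
Total violation = 14.2884 + 14.196 = 28.4844


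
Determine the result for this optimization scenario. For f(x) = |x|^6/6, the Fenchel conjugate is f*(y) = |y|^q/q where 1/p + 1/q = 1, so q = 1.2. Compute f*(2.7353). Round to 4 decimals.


The conjugate exponent q satisfies 1/p + 1/q = 1.
p = 6, so q = 6/(6 - 1) = 1.2
|y|^q = 2.7353^1.2 = 3.3451
f*(2.7353) = 3.3451 / 1.2 = 2.7876


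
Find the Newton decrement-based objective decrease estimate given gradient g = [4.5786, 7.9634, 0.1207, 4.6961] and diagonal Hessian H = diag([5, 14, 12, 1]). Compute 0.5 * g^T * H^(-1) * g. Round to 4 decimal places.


Step 1: H is diagonal, so H^(-1) * g = [0.9157, 0.5688, 0.0101, 4.6961].
Step 2: g^T H^(-1) g = sum_i g_i^2 / H_ii
  = (4.5786)^2/5 + (7.9634)^2/14 + (0.1207)^2/12 + (4.6961)^2/1
  = 4.1927 + 4.5297 + 0.0012 + 22.0534 = 30.777
Step 3: Objective decrease = 0.5 * g^T H^(-1) g = 15.3885


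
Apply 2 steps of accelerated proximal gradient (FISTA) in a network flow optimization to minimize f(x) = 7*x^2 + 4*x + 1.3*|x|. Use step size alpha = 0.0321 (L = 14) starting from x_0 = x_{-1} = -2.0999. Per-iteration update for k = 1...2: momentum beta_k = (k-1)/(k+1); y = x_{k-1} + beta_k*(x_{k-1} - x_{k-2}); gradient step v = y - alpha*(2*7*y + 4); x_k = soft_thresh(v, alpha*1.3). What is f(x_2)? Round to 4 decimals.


FISTA on f(x) = 7*x^2 + 4*x + 1.3*|x|
L = 14, alpha = 0.0321
Iteration 1: beta = 0.0, y = -2.0999 + 0.0*(-2.0999 + 2.0999) = -2.0999
  grad(y) = -25.3986, v = y - alpha*grad = -1.2846
  prox(v) = soft_thresh(-1.2846, 0.0417) = -1.2429
Iteration 2: beta = 0.3333, y = -1.2429 + 0.3333*(-1.2429 + 2.0999) = -0.9572
  grad(y) = -9.4008, v = y - alpha*grad = -0.6554
  prox(v) = soft_thresh(-0.6554, 0.0417) = -0.6137
f(x_2) = 7*(-0.6137)^2 + 4*(-0.6137) + 1.3*|-0.6137| = 0.9794


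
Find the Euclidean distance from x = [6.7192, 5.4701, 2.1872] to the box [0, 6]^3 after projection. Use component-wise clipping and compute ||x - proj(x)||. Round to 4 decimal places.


Project each component onto [0, 6].
clip(6.7192) = 6.0, clip(5.4701) = 5.4701, clip(2.1872) = 2.1872
Projection = [6.0, 5.4701, 2.1872]
Squared diffs: [0.5172, 0.0, 0.0]
Distance = sqrt(0.5172) = 0.7192


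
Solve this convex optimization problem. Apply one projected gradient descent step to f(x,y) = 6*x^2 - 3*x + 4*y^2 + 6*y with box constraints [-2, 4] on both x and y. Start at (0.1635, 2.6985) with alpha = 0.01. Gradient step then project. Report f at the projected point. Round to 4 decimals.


Step 1: Compute gradient at (0.1635, 2.6985).
grad_x = 2*6*0.1635 - 3 = -1.038
grad_y = 2*4*2.6985 + 6 = 27.588
Step 2: Gradient step.
x_raw = 0.1635 - 0.01*-1.038 = 0.1739
y_raw = 2.6985 - 0.01*27.588 = 2.4226
Step 3: Project onto [-2, 4].
x_proj = clip(0.1739) = 0.1739
y_proj = clip(2.4226) = 2.4226
Step 4: Evaluate f.
f(0.1739, 2.4226) = 37.6718


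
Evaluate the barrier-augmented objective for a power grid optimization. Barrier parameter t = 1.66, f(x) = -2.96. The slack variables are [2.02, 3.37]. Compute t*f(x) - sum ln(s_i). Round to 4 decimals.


Step 1: Compute log-barrier.
ln values: [0.7031, 1.2149]
phi = -(0.7031 + 1.2149) = -1.918
Step 2: Compute augmented objective.
t*f(x) = 1.66*-2.96 = -4.9136
Total = -4.9136 - 1.918 = -6.8316


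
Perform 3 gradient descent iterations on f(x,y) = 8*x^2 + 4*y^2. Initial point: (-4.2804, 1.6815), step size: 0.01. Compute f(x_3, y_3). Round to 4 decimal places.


Gradient descent on f(x,y) = 8*x^2 + 4*y^2.
Starting point: (-4.2804, 1.6815), alpha = 0.01
Step 1: grad_x = 2*8*-4.2804 = -68.4864, grad_y = 2*4*1.6815 = 13.452
  x_1 = -4.2804 - 0.01*-68.4864 = -3.5955
  y_1 = 1.6815 - 0.01*13.452 = 1.547
Step 2: grad_x = 2*8*-3.5955 = -57.5286, grad_y = 2*4*1.547 = 12.3758
  x_2 = -3.5955 - 0.01*-57.5286 = -3.0203
  y_2 = 1.547 - 0.01*12.3758 = 1.4232
Step 3: grad_x = 2*8*-3.0203 = -48.324, grad_y = 2*4*1.4232 = 11.3858
  x_3 = -3.0203 - 0.01*-48.324 = -2.537
  y_3 = 1.4232 - 0.01*11.3858 = 1.3094
f(-2.537, 1.3094) = 8*(-2.537)^2 + 4*1.3094^2 = 58.3491


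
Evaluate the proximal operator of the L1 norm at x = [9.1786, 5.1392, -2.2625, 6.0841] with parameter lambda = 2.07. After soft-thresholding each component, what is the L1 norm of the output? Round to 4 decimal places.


Soft-thresholding with lambda = 2.07:
prox(9.1786) = sign(9.1786)*max(|9.1786| - 2.07, 0) = 7.1086
prox(5.1392) = sign(5.1392)*max(|5.1392| - 2.07, 0) = 3.0692
prox(-2.2625) = sign(-2.2625)*max(|-2.2625| - 2.07, 0) = -0.1925
prox(6.0841) = sign(6.0841)*max(|6.0841| - 2.07, 0) = 4.0141
prox(x) = [7.1086, 3.0692, -0.1925, 4.0141]
||prox(x)||_1 = 7.1086 + 3.0692 + 0.1925 + 4.0141 = 14.3844


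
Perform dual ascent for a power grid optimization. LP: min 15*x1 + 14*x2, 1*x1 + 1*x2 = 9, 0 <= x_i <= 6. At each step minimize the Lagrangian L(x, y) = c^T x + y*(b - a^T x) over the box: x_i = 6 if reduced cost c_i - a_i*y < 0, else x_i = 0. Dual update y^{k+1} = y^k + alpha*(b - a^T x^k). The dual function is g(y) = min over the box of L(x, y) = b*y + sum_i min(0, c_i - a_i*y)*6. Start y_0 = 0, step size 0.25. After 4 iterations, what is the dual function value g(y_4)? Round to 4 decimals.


Dual ascent for LP: min 15*x1 + 14*x2, 1*x1 + 1*x2 = 9, 0 <= x_i <= 6
Step 1: y^k = 0.0, reduced costs: (15.0, 14.0)
  x^k = (0.0, 0.0), subgradient = b - a^T x = 9.0
  y^{k+1} = 0.0 + 0.25*9.0 = 2.25
Step 2: y^k = 2.25, reduced costs: (12.75, 11.75)
  x^k = (0.0, 0.0), subgradient = b - a^T x = 9.0
  y^{k+1} = 2.25 + 0.25*9.0 = 4.5
Step 3: y^k = 4.5, reduced costs: (10.5, 9.5)
  x^k = (0.0, 0.0), subgradient = b - a^T x = 9.0
  y^{k+1} = 4.5 + 0.25*9.0 = 6.75
Step 4: y^k = 6.75, reduced costs: (8.25, 7.25)
  x^k = (0.0, 0.0), subgradient = b - a^T x = 9.0
  y^{k+1} = 6.75 + 0.25*9.0 = 9.0
Dual objective at y_4 = 9.0: reduced costs (6.0, 5.0), box minimizer x = (0.0, 0.0)
g(y_4) = b*y + (c1 - a1*y)*x1 + (c2 - a2*y)*x2 = 9*9.0 + 6.0*0.0 + 5.0*0.0 = 81.0 + 0.0 + 0.0 = 81.0


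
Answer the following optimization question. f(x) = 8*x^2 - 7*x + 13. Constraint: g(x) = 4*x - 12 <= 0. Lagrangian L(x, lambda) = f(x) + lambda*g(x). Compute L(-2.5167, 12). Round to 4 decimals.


Step 1: Evaluate f(x).
f(-2.5167) = 8*(-2.5167)^2 - 7*(-2.5167) + 13 = 81.2871
Step 2: Evaluate g(x).
g(-2.5167) = 4*-2.5167 - 12 = -22.0668
Step 3: Compute Lagrangian.
L = 81.2871 + 12*-22.0668 = -183.5145


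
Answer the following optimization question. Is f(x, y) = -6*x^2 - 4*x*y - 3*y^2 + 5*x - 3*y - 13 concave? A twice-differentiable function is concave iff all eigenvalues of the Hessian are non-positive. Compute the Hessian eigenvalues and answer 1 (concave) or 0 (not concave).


The Hessian of f(x,y) = -6*x^2 - 4*x*y - 3*y^2 + 5*x - 3*y - 13 is:
H = [[-12, -4], [-4, -6]]
Trace = -12 - 6 = -18
Determinant = -12*-6 - (-4)^2 = 56
Discriminant = (-18)^2 - 4*56 = 100.0
Eigenvalues: lambda_1 = -14.0, lambda_2 = -4.0
The function is concave.

1


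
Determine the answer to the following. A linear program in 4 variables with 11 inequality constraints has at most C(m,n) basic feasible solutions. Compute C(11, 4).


Each vertex corresponds to some choice of n active constraints out of m, so the number of vertices is at most C(m, n) = m! / (n!(m-n)!).
m = 11, n = 4
Numerator: 11 * 10 * 9 * 8
Denominator: 4! = 24
C(11, 4) = 330


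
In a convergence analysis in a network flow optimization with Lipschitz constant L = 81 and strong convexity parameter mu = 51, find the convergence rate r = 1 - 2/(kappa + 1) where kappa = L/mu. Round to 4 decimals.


Step 1: Compute the condition number.
kappa = L/mu = 81/51 = 1.5882
Step 2: Compute the convergence rate.
r = 1 - 2/(kappa + 1) = 1 - 2*mu/(L + mu) = (L - mu)/(L + mu) = 30/132 = 0.2273


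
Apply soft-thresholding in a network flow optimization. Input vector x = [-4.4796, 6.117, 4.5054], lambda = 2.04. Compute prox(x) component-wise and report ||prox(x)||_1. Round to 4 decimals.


Soft-thresholding with lambda = 2.04:
prox(-4.4796) = sign(-4.4796)*max(|-4.4796| - 2.04, 0) = -2.4396
prox(6.117) = sign(6.117)*max(|6.117| - 2.04, 0) = 4.077
prox(4.5054) = sign(4.5054)*max(|4.5054| - 2.04, 0) = 2.4654
prox(x) = [-2.4396, 4.077, 2.4654]
||prox(x)||_1 = 2.4396 + 4.077 + 2.4654 = 8.982


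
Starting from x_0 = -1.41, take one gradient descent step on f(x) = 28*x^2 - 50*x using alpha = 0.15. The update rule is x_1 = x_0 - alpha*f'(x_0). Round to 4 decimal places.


We compute the gradient at x_0 and apply the update.
f'(x) = 56*x - 50
f'(-1.41) = 56*-1.41 - 50 = -128.96
x_1 = -1.41 - 0.15*-128.96 = 17.934


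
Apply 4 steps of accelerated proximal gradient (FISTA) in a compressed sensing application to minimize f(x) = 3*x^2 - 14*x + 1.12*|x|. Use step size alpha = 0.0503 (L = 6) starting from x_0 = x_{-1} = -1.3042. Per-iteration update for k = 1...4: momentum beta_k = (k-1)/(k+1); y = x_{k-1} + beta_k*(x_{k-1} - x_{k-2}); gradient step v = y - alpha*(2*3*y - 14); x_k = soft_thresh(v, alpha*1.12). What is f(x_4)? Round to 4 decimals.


FISTA on f(x) = 3*x^2 - 14*x + 1.12*|x|
L = 6, alpha = 0.0503
Iteration 1: beta = 0.0, y = -1.3042 + 0.0*(-1.3042 + 1.3042) = -1.3042
  grad(y) = -21.8252, v = y - alpha*grad = -0.2064
  prox(v) = soft_thresh(-0.2064, 0.0563) = -0.1501
Iteration 2: beta = 0.3333, y = -0.1501 + 0.3333*(-0.1501 + 1.3042) = 0.2347
  grad(y) = -12.5921, v = y - alpha*grad = 0.868
  prox(v) = soft_thresh(0.868, 0.0563) = 0.8117
Iteration 3: beta = 0.5, y = 0.8117 + 0.5*(0.8117 + 0.1501) = 1.2926
  grad(y) = -6.2445, v = y - alpha*grad = 1.6067
  prox(v) = soft_thresh(1.6067, 0.0563) = 1.5503
Iteration 4: beta = 0.6, y = 1.5503 + 0.6*(1.5503 - 0.8117) = 1.9935
  grad(y) = -2.0388, v = y - alpha*grad = 2.0961
  prox(v) = soft_thresh(2.0961, 0.0563) = 2.0397
f(x_4) = 3*2.0397^2 - 14*2.0397 + 1.12*|2.0397| = -13.7902


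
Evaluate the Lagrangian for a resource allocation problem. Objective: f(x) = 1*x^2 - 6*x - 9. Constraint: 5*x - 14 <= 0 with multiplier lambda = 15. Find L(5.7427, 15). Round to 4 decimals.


Step 1: Evaluate f(x).
f(5.7427) = 1*5.7427^2 - 6*5.7427 - 9 = -10.4776
Step 2: Evaluate g(x).
g(5.7427) = 5*5.7427 - 14 = 14.7135
Step 3: Compute Lagrangian.
L = -10.4776 + 15*14.7135 = 210.2249


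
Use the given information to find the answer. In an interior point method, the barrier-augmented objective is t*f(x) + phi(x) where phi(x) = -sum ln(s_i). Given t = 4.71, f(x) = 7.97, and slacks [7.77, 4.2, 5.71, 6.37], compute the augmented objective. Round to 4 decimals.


Step 1: Compute log-barrier.
ln values: [2.0503, 1.4351, 1.7422, 1.8516]
phi = -(2.0503 + 1.4351 + 1.7422 + 1.8516) = -7.0792
Step 2: Compute augmented objective.
t*f(x) = 4.71*7.97 = 37.5387
Total = 37.5387 - 7.0792 = 30.4595


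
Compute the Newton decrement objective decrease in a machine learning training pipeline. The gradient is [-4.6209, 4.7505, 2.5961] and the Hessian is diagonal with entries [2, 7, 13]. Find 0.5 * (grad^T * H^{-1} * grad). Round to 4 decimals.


Step 1: H is diagonal, so H^(-1) * g = [-2.3105, 0.6786, 0.1997].
Step 2: g^T H^(-1) g = sum_i g_i^2 / H_ii
  = (-4.6209)^2/2 + (4.7505)^2/7 + (2.5961)^2/13
  = 10.6764 + 3.2239 + 0.5184 = 14.4187
Step 3: Objective decrease = 0.5 * g^T H^(-1) g = 7.2093


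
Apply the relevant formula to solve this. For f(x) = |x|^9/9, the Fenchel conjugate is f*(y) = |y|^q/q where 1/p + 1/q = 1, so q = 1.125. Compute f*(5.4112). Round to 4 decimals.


The conjugate exponent q satisfies 1/p + 1/q = 1.
p = 9, so q = 9/(9 - 1) = 1.125
|y|^q = 5.4112^1.125 = 6.6828
f*(5.4112) = 6.6828 / 1.125 = 5.9402


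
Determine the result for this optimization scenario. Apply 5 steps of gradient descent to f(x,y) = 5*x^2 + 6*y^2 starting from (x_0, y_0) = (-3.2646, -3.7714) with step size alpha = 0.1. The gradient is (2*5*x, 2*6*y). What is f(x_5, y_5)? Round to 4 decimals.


Gradient descent on f(x,y) = 5*x^2 + 6*y^2.
Starting point: (-3.2646, -3.7714), alpha = 0.1
Step 1: grad_x = 2*5*-3.2646 = -32.646, grad_y = 2*6*-3.7714 = -45.2568
  x_1 = -3.2646 - 0.1*-32.646 = 0.0
  y_1 = -3.7714 - 0.1*-45.2568 = 0.7543
Step 2: grad_x = 2*5*0.0 = 0.0, grad_y = 2*6*0.7543 = 9.0514
  x_2 = 0.0 - 0.1*0.0 = 0.0
  y_2 = 0.7543 - 0.1*9.0514 = -0.1509
Step 3: grad_x = 2*5*0.0 = 0.0, grad_y = 2*6*-0.1509 = -1.8103
  x_3 = 0.0 - 0.1*0.0 = 0.0
  y_3 = -0.1509 - 0.1*-1.8103 = 0.0302
Step 4: grad_x = 2*5*0.0 = 0.0, grad_y = 2*6*0.0302 = 0.3621
  x_4 = 0.0 - 0.1*0.0 = 0.0
  y_4 = 0.0302 - 0.1*0.3621 = -0.006
Step 5: grad_x = 2*5*0.0 = 0.0, grad_y = 2*6*-0.006 = -0.0724
  x_5 = 0.0 - 0.1*0.0 = 0.0
  y_5 = -0.006 - 0.1*-0.0724 = 0.0012
f(0.0, 0.0012) = 5*0.0^2 + 6*0.0012^2 = 0.0


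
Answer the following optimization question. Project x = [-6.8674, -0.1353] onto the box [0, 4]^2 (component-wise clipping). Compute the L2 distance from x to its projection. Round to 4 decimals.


Project each component onto [0, 4].
clip(-6.8674) = 0.0, clip(-0.1353) = 0.0
Projection = [0.0, 0.0]
Squared diffs: [47.1612, 0.0183]
Distance = sqrt(47.1795) = 6.8687


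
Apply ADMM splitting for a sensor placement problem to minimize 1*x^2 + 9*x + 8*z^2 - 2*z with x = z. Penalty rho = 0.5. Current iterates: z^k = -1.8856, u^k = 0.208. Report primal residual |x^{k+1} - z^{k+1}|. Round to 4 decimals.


ADMM iteration with rho = 0.5, z^k = -1.8856, u^k = 0.208
Step 1: x-update.
Minimize 1*x^2 + 9*x + (0.5/2)*(x + 1.8856 + 0.208)^2
FOC: (2*1 + 0.5)*x = -9 + 0.5*(-1.8856 - 0.208)
x^{k+1} = -4.0187
Step 2: z-update.
Minimize 8*z^2 - 2*z + (0.5/2)*(-4.0187 - z + 0.208)^2
FOC: (2*8 + 0.5)*z = 2 + 0.5*(-4.0187 + 0.208)
z^{k+1} = 0.0057
Step 3: u-update.
u^{k+1} = 0.208 - 4.0187 - 0.0057 = -3.8165
Step 4: Primal residual = |-4.0187 - 0.0057| = 4.0245


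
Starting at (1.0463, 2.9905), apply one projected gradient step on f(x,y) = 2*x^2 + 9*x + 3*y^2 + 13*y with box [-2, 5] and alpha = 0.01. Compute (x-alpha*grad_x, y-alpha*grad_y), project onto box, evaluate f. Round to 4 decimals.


Step 1: Compute gradient at (1.0463, 2.9905).
grad_x = 2*2*1.0463 + 9 = 13.1852
grad_y = 2*3*2.9905 + 13 = 30.943
Step 2: Gradient step.
x_raw = 1.0463 - 0.01*13.1852 = 0.9144
y_raw = 2.9905 - 0.01*30.943 = 2.6811
Step 3: Project onto [-2, 5].
x_proj = clip(0.9144) = 0.9144
y_proj = clip(2.6811) = 2.6811
Step 4: Evaluate f.
f(0.9144, 2.6811) = 66.3208


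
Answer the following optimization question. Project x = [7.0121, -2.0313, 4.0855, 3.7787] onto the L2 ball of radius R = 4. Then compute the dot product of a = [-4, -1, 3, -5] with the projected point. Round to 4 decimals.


Step 1: Compute ||x|| (intermediates to 6 decimals).
||x|| = sqrt(7.0121^2 + (-2.0313)^2 + 4.0855^2 + 3.7787^2) = 9.17963
Step 2: Project.
Since ||x|| > R, scale = R/||x|| = 4/9.17963 = 0.435747, proj(x) = scale * x
proj(x) = [3.055502, -0.885133, 1.780244, 1.646557]
Step 3: Dot product.
a^T * proj(x) = -4*3.055502 - 1*(-0.885133) + 3*1.780244 - 5*1.646557 = -14.2289


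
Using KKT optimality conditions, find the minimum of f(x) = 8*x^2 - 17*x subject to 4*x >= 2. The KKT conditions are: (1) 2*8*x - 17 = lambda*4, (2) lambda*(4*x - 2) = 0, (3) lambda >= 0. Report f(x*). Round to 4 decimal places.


Step 1: Try lambda = 0 (constraint inactive).
Stationarity: 2*8*x - 17 = 0
x* = 17/(2*8) = 1.0625
Check constraint: 4*1.0625 = 4.25 >= 2 -- satisfied.
Step 2: Compute optimal value.
f(x*) = 8*1.0625^2 - 17*1.0625 = -9.0313


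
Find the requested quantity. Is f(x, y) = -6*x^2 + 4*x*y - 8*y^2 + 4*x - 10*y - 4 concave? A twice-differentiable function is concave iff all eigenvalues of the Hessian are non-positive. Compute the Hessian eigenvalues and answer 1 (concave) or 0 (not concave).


The Hessian of f(x,y) = -6*x^2 + 4*x*y - 8*y^2 + 4*x - 10*y - 4 is:
H = [[-12, 4], [4, -16]]
Trace = -12 - 16 = -28
Determinant = -12*-16 - (4)^2 = 176
Discriminant = (-28)^2 - 4*176 = 80.0
Eigenvalues: lambda_1 = -18.4721, lambda_2 = -9.5279
The function is concave.

1


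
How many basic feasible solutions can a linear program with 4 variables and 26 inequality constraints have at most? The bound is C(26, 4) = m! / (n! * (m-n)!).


Each vertex corresponds to some choice of n active constraints out of m, so the number of vertices is at most C(m, n) = m! / (n!(m-n)!).
m = 26, n = 4
Numerator: 26 * 25 * 24 * 23
Denominator: 4! = 24
C(26, 4) = 14950


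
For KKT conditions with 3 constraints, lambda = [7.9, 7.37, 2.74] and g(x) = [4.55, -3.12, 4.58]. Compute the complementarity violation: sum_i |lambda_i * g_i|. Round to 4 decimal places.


KKT complementary slackness check:
lambda_1 * g_1 = 7.9 * 4.55 = 35.945
lambda_2 * g_2 = 7.37 * -3.12 = -22.9944
lambda_3 * g_3 = 2.74 * 4.58 = 12.5492
Total violation = 35.945 + 22.9944 + 12.5492 = 71.4886


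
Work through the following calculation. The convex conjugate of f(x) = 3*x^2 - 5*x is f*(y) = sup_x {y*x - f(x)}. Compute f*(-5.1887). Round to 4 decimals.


f*(y) = sup_x {y*x - a*x^2 - b*x} = sup_x {(y-b)*x - a*x^2}
FOC: (y - b) - 2a*x = 0 => x* = (y - b)/(2a)
x* = (-5.1887 + 5)/(2*3) = -0.0315
f*(-5.1887) = (y-b)^2/(4a) = (-5.1887 + 5)^2/(4*3)
= 0.0356/12 = 0.003


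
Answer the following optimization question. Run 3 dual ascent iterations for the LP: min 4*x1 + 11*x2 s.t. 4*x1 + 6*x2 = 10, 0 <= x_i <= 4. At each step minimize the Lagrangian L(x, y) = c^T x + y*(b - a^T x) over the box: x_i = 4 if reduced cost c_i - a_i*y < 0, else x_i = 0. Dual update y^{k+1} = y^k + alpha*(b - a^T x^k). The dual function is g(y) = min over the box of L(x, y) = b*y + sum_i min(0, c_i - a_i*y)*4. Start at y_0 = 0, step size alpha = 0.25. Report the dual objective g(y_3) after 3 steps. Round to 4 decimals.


Dual ascent for LP: min 4*x1 + 11*x2, 4*x1 + 6*x2 = 10, 0 <= x_i <= 4
Step 1: y^k = 0.0, reduced costs: (4.0, 11.0)
  x^k = (0.0, 0.0), subgradient = b - a^T x = 10.0
  y^{k+1} = 0.0 + 0.25*10.0 = 2.5
Step 2: y^k = 2.5, reduced costs: (-6.0, -4.0)
  x^k = (4.0, 4.0), subgradient = b - a^T x = -30.0
  y^{k+1} = 2.5 + 0.25*-30.0 = -5.0
Step 3: y^k = -5.0, reduced costs: (24.0, 41.0)
  x^k = (0.0, 0.0), subgradient = b - a^T x = 10.0
  y^{k+1} = -5.0 + 0.25*10.0 = -2.5
Dual objective at y_3 = -2.5: reduced costs (14.0, 26.0), box minimizer x = (0.0, 0.0)
g(y_3) = b*y + (c1 - a1*y)*x1 + (c2 - a2*y)*x2 = 10*(-2.5) + 14.0*0.0 + 26.0*0.0 = -25.0 + 0.0 + 0.0 = -25.0
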